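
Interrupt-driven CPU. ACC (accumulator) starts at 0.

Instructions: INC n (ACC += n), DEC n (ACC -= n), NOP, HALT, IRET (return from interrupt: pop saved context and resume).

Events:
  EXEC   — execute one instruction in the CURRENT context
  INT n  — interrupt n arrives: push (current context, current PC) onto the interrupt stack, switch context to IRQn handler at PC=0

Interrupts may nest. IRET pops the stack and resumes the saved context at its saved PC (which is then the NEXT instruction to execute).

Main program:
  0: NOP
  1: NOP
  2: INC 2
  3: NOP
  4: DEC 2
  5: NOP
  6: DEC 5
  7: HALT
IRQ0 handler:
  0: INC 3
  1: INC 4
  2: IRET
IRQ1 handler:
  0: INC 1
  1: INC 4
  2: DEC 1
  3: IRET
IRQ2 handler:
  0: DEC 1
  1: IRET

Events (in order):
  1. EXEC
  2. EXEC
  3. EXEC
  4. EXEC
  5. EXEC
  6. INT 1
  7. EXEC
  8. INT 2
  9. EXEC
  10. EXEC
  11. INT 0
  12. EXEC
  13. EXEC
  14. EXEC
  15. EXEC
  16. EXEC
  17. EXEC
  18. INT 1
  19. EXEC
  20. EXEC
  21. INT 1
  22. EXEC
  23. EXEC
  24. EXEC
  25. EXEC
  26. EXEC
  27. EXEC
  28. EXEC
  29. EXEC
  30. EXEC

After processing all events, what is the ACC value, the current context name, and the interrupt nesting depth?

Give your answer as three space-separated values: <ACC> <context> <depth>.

Event 1 (EXEC): [MAIN] PC=0: NOP
Event 2 (EXEC): [MAIN] PC=1: NOP
Event 3 (EXEC): [MAIN] PC=2: INC 2 -> ACC=2
Event 4 (EXEC): [MAIN] PC=3: NOP
Event 5 (EXEC): [MAIN] PC=4: DEC 2 -> ACC=0
Event 6 (INT 1): INT 1 arrives: push (MAIN, PC=5), enter IRQ1 at PC=0 (depth now 1)
Event 7 (EXEC): [IRQ1] PC=0: INC 1 -> ACC=1
Event 8 (INT 2): INT 2 arrives: push (IRQ1, PC=1), enter IRQ2 at PC=0 (depth now 2)
Event 9 (EXEC): [IRQ2] PC=0: DEC 1 -> ACC=0
Event 10 (EXEC): [IRQ2] PC=1: IRET -> resume IRQ1 at PC=1 (depth now 1)
Event 11 (INT 0): INT 0 arrives: push (IRQ1, PC=1), enter IRQ0 at PC=0 (depth now 2)
Event 12 (EXEC): [IRQ0] PC=0: INC 3 -> ACC=3
Event 13 (EXEC): [IRQ0] PC=1: INC 4 -> ACC=7
Event 14 (EXEC): [IRQ0] PC=2: IRET -> resume IRQ1 at PC=1 (depth now 1)
Event 15 (EXEC): [IRQ1] PC=1: INC 4 -> ACC=11
Event 16 (EXEC): [IRQ1] PC=2: DEC 1 -> ACC=10
Event 17 (EXEC): [IRQ1] PC=3: IRET -> resume MAIN at PC=5 (depth now 0)
Event 18 (INT 1): INT 1 arrives: push (MAIN, PC=5), enter IRQ1 at PC=0 (depth now 1)
Event 19 (EXEC): [IRQ1] PC=0: INC 1 -> ACC=11
Event 20 (EXEC): [IRQ1] PC=1: INC 4 -> ACC=15
Event 21 (INT 1): INT 1 arrives: push (IRQ1, PC=2), enter IRQ1 at PC=0 (depth now 2)
Event 22 (EXEC): [IRQ1] PC=0: INC 1 -> ACC=16
Event 23 (EXEC): [IRQ1] PC=1: INC 4 -> ACC=20
Event 24 (EXEC): [IRQ1] PC=2: DEC 1 -> ACC=19
Event 25 (EXEC): [IRQ1] PC=3: IRET -> resume IRQ1 at PC=2 (depth now 1)
Event 26 (EXEC): [IRQ1] PC=2: DEC 1 -> ACC=18
Event 27 (EXEC): [IRQ1] PC=3: IRET -> resume MAIN at PC=5 (depth now 0)
Event 28 (EXEC): [MAIN] PC=5: NOP
Event 29 (EXEC): [MAIN] PC=6: DEC 5 -> ACC=13
Event 30 (EXEC): [MAIN] PC=7: HALT

Answer: 13 MAIN 0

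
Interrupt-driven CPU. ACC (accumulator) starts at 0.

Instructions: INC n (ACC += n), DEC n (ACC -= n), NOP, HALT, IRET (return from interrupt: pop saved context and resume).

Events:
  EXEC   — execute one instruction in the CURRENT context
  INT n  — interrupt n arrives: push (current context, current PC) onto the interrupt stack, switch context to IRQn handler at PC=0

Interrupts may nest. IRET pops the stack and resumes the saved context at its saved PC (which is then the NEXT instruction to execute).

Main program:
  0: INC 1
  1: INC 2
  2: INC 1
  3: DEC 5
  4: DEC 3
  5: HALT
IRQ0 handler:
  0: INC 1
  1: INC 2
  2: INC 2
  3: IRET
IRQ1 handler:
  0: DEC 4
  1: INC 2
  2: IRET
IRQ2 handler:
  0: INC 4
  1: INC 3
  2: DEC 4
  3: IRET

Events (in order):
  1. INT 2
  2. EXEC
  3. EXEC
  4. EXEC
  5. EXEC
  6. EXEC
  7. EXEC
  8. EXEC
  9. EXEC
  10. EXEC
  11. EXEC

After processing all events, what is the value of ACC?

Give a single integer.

Answer: -1

Derivation:
Event 1 (INT 2): INT 2 arrives: push (MAIN, PC=0), enter IRQ2 at PC=0 (depth now 1)
Event 2 (EXEC): [IRQ2] PC=0: INC 4 -> ACC=4
Event 3 (EXEC): [IRQ2] PC=1: INC 3 -> ACC=7
Event 4 (EXEC): [IRQ2] PC=2: DEC 4 -> ACC=3
Event 5 (EXEC): [IRQ2] PC=3: IRET -> resume MAIN at PC=0 (depth now 0)
Event 6 (EXEC): [MAIN] PC=0: INC 1 -> ACC=4
Event 7 (EXEC): [MAIN] PC=1: INC 2 -> ACC=6
Event 8 (EXEC): [MAIN] PC=2: INC 1 -> ACC=7
Event 9 (EXEC): [MAIN] PC=3: DEC 5 -> ACC=2
Event 10 (EXEC): [MAIN] PC=4: DEC 3 -> ACC=-1
Event 11 (EXEC): [MAIN] PC=5: HALT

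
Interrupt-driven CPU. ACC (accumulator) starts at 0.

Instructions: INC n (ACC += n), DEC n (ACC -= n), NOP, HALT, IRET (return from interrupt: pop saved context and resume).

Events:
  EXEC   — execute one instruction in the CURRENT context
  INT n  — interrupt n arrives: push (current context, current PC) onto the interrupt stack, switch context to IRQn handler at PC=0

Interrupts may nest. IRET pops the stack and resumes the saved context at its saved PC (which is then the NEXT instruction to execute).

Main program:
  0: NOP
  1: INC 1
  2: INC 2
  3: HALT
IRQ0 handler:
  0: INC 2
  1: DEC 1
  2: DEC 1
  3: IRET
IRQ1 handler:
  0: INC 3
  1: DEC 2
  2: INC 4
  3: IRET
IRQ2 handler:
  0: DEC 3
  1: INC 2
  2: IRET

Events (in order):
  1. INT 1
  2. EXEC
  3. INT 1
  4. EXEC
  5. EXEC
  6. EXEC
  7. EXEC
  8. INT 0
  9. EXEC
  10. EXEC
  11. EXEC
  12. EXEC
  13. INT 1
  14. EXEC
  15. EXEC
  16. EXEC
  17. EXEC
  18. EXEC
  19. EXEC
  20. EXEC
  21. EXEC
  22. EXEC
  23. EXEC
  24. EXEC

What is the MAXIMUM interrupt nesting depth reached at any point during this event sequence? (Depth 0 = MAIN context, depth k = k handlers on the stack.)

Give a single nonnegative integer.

Answer: 2

Derivation:
Event 1 (INT 1): INT 1 arrives: push (MAIN, PC=0), enter IRQ1 at PC=0 (depth now 1) [depth=1]
Event 2 (EXEC): [IRQ1] PC=0: INC 3 -> ACC=3 [depth=1]
Event 3 (INT 1): INT 1 arrives: push (IRQ1, PC=1), enter IRQ1 at PC=0 (depth now 2) [depth=2]
Event 4 (EXEC): [IRQ1] PC=0: INC 3 -> ACC=6 [depth=2]
Event 5 (EXEC): [IRQ1] PC=1: DEC 2 -> ACC=4 [depth=2]
Event 6 (EXEC): [IRQ1] PC=2: INC 4 -> ACC=8 [depth=2]
Event 7 (EXEC): [IRQ1] PC=3: IRET -> resume IRQ1 at PC=1 (depth now 1) [depth=1]
Event 8 (INT 0): INT 0 arrives: push (IRQ1, PC=1), enter IRQ0 at PC=0 (depth now 2) [depth=2]
Event 9 (EXEC): [IRQ0] PC=0: INC 2 -> ACC=10 [depth=2]
Event 10 (EXEC): [IRQ0] PC=1: DEC 1 -> ACC=9 [depth=2]
Event 11 (EXEC): [IRQ0] PC=2: DEC 1 -> ACC=8 [depth=2]
Event 12 (EXEC): [IRQ0] PC=3: IRET -> resume IRQ1 at PC=1 (depth now 1) [depth=1]
Event 13 (INT 1): INT 1 arrives: push (IRQ1, PC=1), enter IRQ1 at PC=0 (depth now 2) [depth=2]
Event 14 (EXEC): [IRQ1] PC=0: INC 3 -> ACC=11 [depth=2]
Event 15 (EXEC): [IRQ1] PC=1: DEC 2 -> ACC=9 [depth=2]
Event 16 (EXEC): [IRQ1] PC=2: INC 4 -> ACC=13 [depth=2]
Event 17 (EXEC): [IRQ1] PC=3: IRET -> resume IRQ1 at PC=1 (depth now 1) [depth=1]
Event 18 (EXEC): [IRQ1] PC=1: DEC 2 -> ACC=11 [depth=1]
Event 19 (EXEC): [IRQ1] PC=2: INC 4 -> ACC=15 [depth=1]
Event 20 (EXEC): [IRQ1] PC=3: IRET -> resume MAIN at PC=0 (depth now 0) [depth=0]
Event 21 (EXEC): [MAIN] PC=0: NOP [depth=0]
Event 22 (EXEC): [MAIN] PC=1: INC 1 -> ACC=16 [depth=0]
Event 23 (EXEC): [MAIN] PC=2: INC 2 -> ACC=18 [depth=0]
Event 24 (EXEC): [MAIN] PC=3: HALT [depth=0]
Max depth observed: 2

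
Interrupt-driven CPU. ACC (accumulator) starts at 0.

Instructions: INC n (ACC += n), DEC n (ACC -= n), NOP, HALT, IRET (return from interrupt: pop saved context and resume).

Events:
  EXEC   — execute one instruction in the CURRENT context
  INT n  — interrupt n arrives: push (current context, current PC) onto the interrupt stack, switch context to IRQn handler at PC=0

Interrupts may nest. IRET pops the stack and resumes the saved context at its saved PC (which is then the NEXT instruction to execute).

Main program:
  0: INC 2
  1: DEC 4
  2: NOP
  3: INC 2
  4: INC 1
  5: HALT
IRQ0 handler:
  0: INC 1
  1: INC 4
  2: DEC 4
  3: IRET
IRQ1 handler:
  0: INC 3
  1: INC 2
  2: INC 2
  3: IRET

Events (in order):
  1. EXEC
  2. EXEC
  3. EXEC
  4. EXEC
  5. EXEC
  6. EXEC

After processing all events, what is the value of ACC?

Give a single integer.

Answer: 1

Derivation:
Event 1 (EXEC): [MAIN] PC=0: INC 2 -> ACC=2
Event 2 (EXEC): [MAIN] PC=1: DEC 4 -> ACC=-2
Event 3 (EXEC): [MAIN] PC=2: NOP
Event 4 (EXEC): [MAIN] PC=3: INC 2 -> ACC=0
Event 5 (EXEC): [MAIN] PC=4: INC 1 -> ACC=1
Event 6 (EXEC): [MAIN] PC=5: HALT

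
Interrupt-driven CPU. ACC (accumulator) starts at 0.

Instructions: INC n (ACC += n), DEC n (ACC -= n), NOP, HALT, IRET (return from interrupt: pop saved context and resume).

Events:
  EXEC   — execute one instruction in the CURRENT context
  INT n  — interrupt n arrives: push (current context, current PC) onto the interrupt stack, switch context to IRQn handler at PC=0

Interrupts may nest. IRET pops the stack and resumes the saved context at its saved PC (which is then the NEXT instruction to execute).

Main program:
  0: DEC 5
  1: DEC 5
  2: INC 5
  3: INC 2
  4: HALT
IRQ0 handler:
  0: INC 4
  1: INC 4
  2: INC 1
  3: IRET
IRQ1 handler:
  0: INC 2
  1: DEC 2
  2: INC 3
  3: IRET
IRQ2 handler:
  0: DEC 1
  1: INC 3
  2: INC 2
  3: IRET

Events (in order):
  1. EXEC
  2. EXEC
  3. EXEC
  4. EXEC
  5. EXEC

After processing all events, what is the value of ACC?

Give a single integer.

Answer: -3

Derivation:
Event 1 (EXEC): [MAIN] PC=0: DEC 5 -> ACC=-5
Event 2 (EXEC): [MAIN] PC=1: DEC 5 -> ACC=-10
Event 3 (EXEC): [MAIN] PC=2: INC 5 -> ACC=-5
Event 4 (EXEC): [MAIN] PC=3: INC 2 -> ACC=-3
Event 5 (EXEC): [MAIN] PC=4: HALT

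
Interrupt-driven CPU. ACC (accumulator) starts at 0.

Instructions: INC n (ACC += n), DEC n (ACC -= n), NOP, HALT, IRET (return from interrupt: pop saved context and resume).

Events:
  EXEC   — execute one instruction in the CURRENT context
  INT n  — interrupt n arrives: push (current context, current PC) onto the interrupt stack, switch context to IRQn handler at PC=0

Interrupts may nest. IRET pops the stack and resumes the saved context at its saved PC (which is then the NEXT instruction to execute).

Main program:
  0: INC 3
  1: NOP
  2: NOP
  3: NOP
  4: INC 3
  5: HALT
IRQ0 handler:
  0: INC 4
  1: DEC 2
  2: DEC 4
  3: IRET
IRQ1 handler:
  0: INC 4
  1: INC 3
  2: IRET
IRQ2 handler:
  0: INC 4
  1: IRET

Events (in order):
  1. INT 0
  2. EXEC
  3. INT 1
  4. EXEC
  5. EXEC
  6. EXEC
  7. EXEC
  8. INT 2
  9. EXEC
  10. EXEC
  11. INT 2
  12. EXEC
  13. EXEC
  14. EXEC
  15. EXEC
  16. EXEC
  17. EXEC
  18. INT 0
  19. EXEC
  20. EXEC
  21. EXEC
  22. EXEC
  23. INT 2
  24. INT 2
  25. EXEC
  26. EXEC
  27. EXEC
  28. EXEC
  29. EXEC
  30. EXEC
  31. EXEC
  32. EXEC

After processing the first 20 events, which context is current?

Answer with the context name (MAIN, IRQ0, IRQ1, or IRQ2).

Answer: IRQ0

Derivation:
Event 1 (INT 0): INT 0 arrives: push (MAIN, PC=0), enter IRQ0 at PC=0 (depth now 1)
Event 2 (EXEC): [IRQ0] PC=0: INC 4 -> ACC=4
Event 3 (INT 1): INT 1 arrives: push (IRQ0, PC=1), enter IRQ1 at PC=0 (depth now 2)
Event 4 (EXEC): [IRQ1] PC=0: INC 4 -> ACC=8
Event 5 (EXEC): [IRQ1] PC=1: INC 3 -> ACC=11
Event 6 (EXEC): [IRQ1] PC=2: IRET -> resume IRQ0 at PC=1 (depth now 1)
Event 7 (EXEC): [IRQ0] PC=1: DEC 2 -> ACC=9
Event 8 (INT 2): INT 2 arrives: push (IRQ0, PC=2), enter IRQ2 at PC=0 (depth now 2)
Event 9 (EXEC): [IRQ2] PC=0: INC 4 -> ACC=13
Event 10 (EXEC): [IRQ2] PC=1: IRET -> resume IRQ0 at PC=2 (depth now 1)
Event 11 (INT 2): INT 2 arrives: push (IRQ0, PC=2), enter IRQ2 at PC=0 (depth now 2)
Event 12 (EXEC): [IRQ2] PC=0: INC 4 -> ACC=17
Event 13 (EXEC): [IRQ2] PC=1: IRET -> resume IRQ0 at PC=2 (depth now 1)
Event 14 (EXEC): [IRQ0] PC=2: DEC 4 -> ACC=13
Event 15 (EXEC): [IRQ0] PC=3: IRET -> resume MAIN at PC=0 (depth now 0)
Event 16 (EXEC): [MAIN] PC=0: INC 3 -> ACC=16
Event 17 (EXEC): [MAIN] PC=1: NOP
Event 18 (INT 0): INT 0 arrives: push (MAIN, PC=2), enter IRQ0 at PC=0 (depth now 1)
Event 19 (EXEC): [IRQ0] PC=0: INC 4 -> ACC=20
Event 20 (EXEC): [IRQ0] PC=1: DEC 2 -> ACC=18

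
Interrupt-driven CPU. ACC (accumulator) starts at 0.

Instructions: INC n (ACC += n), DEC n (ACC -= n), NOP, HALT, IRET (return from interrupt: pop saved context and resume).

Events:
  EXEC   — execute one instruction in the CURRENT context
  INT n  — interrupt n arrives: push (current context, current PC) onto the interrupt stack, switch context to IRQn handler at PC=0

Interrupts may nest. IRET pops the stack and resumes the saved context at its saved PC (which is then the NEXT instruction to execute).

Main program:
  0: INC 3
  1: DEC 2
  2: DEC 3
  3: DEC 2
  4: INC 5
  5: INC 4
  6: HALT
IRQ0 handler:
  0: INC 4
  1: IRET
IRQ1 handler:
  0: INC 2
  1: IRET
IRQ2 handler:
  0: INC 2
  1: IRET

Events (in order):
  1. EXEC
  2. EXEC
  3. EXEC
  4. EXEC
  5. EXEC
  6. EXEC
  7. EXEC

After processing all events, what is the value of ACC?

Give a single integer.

Answer: 5

Derivation:
Event 1 (EXEC): [MAIN] PC=0: INC 3 -> ACC=3
Event 2 (EXEC): [MAIN] PC=1: DEC 2 -> ACC=1
Event 3 (EXEC): [MAIN] PC=2: DEC 3 -> ACC=-2
Event 4 (EXEC): [MAIN] PC=3: DEC 2 -> ACC=-4
Event 5 (EXEC): [MAIN] PC=4: INC 5 -> ACC=1
Event 6 (EXEC): [MAIN] PC=5: INC 4 -> ACC=5
Event 7 (EXEC): [MAIN] PC=6: HALT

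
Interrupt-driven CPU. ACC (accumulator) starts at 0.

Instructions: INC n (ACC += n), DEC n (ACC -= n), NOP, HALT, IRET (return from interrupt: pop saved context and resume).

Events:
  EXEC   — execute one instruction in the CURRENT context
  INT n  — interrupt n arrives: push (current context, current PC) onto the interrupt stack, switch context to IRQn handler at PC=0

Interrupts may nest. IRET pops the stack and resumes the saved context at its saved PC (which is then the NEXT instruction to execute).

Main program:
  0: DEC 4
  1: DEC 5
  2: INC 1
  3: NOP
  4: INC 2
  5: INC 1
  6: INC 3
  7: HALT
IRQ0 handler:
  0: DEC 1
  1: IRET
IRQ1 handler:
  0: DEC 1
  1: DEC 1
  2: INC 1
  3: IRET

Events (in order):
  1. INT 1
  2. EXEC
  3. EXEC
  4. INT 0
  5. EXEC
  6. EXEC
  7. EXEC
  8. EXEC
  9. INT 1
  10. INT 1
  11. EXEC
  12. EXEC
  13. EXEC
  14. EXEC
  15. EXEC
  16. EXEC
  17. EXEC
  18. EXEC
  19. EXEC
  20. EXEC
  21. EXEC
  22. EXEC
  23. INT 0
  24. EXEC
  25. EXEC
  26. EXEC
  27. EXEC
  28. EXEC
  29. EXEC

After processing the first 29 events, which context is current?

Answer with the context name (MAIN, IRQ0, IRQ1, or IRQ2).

Answer: MAIN

Derivation:
Event 1 (INT 1): INT 1 arrives: push (MAIN, PC=0), enter IRQ1 at PC=0 (depth now 1)
Event 2 (EXEC): [IRQ1] PC=0: DEC 1 -> ACC=-1
Event 3 (EXEC): [IRQ1] PC=1: DEC 1 -> ACC=-2
Event 4 (INT 0): INT 0 arrives: push (IRQ1, PC=2), enter IRQ0 at PC=0 (depth now 2)
Event 5 (EXEC): [IRQ0] PC=0: DEC 1 -> ACC=-3
Event 6 (EXEC): [IRQ0] PC=1: IRET -> resume IRQ1 at PC=2 (depth now 1)
Event 7 (EXEC): [IRQ1] PC=2: INC 1 -> ACC=-2
Event 8 (EXEC): [IRQ1] PC=3: IRET -> resume MAIN at PC=0 (depth now 0)
Event 9 (INT 1): INT 1 arrives: push (MAIN, PC=0), enter IRQ1 at PC=0 (depth now 1)
Event 10 (INT 1): INT 1 arrives: push (IRQ1, PC=0), enter IRQ1 at PC=0 (depth now 2)
Event 11 (EXEC): [IRQ1] PC=0: DEC 1 -> ACC=-3
Event 12 (EXEC): [IRQ1] PC=1: DEC 1 -> ACC=-4
Event 13 (EXEC): [IRQ1] PC=2: INC 1 -> ACC=-3
Event 14 (EXEC): [IRQ1] PC=3: IRET -> resume IRQ1 at PC=0 (depth now 1)
Event 15 (EXEC): [IRQ1] PC=0: DEC 1 -> ACC=-4
Event 16 (EXEC): [IRQ1] PC=1: DEC 1 -> ACC=-5
Event 17 (EXEC): [IRQ1] PC=2: INC 1 -> ACC=-4
Event 18 (EXEC): [IRQ1] PC=3: IRET -> resume MAIN at PC=0 (depth now 0)
Event 19 (EXEC): [MAIN] PC=0: DEC 4 -> ACC=-8
Event 20 (EXEC): [MAIN] PC=1: DEC 5 -> ACC=-13
Event 21 (EXEC): [MAIN] PC=2: INC 1 -> ACC=-12
Event 22 (EXEC): [MAIN] PC=3: NOP
Event 23 (INT 0): INT 0 arrives: push (MAIN, PC=4), enter IRQ0 at PC=0 (depth now 1)
Event 24 (EXEC): [IRQ0] PC=0: DEC 1 -> ACC=-13
Event 25 (EXEC): [IRQ0] PC=1: IRET -> resume MAIN at PC=4 (depth now 0)
Event 26 (EXEC): [MAIN] PC=4: INC 2 -> ACC=-11
Event 27 (EXEC): [MAIN] PC=5: INC 1 -> ACC=-10
Event 28 (EXEC): [MAIN] PC=6: INC 3 -> ACC=-7
Event 29 (EXEC): [MAIN] PC=7: HALT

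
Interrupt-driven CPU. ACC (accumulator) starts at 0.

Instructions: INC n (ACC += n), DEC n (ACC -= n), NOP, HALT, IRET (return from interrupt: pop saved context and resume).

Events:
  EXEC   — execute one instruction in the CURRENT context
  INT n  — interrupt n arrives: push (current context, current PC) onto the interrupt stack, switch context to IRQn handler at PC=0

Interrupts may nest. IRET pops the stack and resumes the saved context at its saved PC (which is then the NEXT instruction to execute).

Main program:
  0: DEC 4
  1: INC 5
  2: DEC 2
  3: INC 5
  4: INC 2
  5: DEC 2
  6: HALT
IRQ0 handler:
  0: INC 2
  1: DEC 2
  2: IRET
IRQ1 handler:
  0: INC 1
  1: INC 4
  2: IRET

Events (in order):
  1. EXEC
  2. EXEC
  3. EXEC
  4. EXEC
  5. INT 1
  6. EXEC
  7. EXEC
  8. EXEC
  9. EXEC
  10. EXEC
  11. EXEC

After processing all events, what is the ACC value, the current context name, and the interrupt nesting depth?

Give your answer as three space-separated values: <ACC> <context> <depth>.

Event 1 (EXEC): [MAIN] PC=0: DEC 4 -> ACC=-4
Event 2 (EXEC): [MAIN] PC=1: INC 5 -> ACC=1
Event 3 (EXEC): [MAIN] PC=2: DEC 2 -> ACC=-1
Event 4 (EXEC): [MAIN] PC=3: INC 5 -> ACC=4
Event 5 (INT 1): INT 1 arrives: push (MAIN, PC=4), enter IRQ1 at PC=0 (depth now 1)
Event 6 (EXEC): [IRQ1] PC=0: INC 1 -> ACC=5
Event 7 (EXEC): [IRQ1] PC=1: INC 4 -> ACC=9
Event 8 (EXEC): [IRQ1] PC=2: IRET -> resume MAIN at PC=4 (depth now 0)
Event 9 (EXEC): [MAIN] PC=4: INC 2 -> ACC=11
Event 10 (EXEC): [MAIN] PC=5: DEC 2 -> ACC=9
Event 11 (EXEC): [MAIN] PC=6: HALT

Answer: 9 MAIN 0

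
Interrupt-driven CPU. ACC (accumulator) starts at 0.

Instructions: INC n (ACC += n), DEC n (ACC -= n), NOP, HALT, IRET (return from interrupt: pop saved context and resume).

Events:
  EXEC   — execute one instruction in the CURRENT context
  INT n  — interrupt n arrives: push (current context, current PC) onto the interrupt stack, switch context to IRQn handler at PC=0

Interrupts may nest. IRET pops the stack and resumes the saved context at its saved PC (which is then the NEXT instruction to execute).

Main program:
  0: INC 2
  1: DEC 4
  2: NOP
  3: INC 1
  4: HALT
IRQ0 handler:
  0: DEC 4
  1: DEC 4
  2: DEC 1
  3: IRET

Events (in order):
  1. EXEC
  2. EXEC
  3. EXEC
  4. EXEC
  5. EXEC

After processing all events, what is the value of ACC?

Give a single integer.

Answer: -1

Derivation:
Event 1 (EXEC): [MAIN] PC=0: INC 2 -> ACC=2
Event 2 (EXEC): [MAIN] PC=1: DEC 4 -> ACC=-2
Event 3 (EXEC): [MAIN] PC=2: NOP
Event 4 (EXEC): [MAIN] PC=3: INC 1 -> ACC=-1
Event 5 (EXEC): [MAIN] PC=4: HALT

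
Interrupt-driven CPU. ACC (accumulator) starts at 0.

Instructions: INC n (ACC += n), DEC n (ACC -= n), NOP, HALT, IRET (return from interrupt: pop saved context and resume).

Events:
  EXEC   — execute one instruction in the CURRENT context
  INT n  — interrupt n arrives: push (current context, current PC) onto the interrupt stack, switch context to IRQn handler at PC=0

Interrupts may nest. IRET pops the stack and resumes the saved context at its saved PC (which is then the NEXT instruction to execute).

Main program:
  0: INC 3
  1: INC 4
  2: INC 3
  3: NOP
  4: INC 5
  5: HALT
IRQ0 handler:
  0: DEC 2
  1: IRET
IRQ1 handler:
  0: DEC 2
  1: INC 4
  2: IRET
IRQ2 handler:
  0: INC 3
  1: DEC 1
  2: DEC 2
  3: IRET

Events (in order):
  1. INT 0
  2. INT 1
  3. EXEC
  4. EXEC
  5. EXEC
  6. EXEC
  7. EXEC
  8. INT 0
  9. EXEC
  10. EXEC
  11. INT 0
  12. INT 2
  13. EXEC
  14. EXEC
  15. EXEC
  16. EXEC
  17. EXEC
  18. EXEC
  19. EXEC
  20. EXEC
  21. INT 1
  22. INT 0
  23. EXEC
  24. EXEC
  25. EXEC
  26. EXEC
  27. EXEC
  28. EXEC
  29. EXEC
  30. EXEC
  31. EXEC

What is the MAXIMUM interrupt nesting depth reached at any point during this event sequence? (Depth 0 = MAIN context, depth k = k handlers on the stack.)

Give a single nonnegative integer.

Event 1 (INT 0): INT 0 arrives: push (MAIN, PC=0), enter IRQ0 at PC=0 (depth now 1) [depth=1]
Event 2 (INT 1): INT 1 arrives: push (IRQ0, PC=0), enter IRQ1 at PC=0 (depth now 2) [depth=2]
Event 3 (EXEC): [IRQ1] PC=0: DEC 2 -> ACC=-2 [depth=2]
Event 4 (EXEC): [IRQ1] PC=1: INC 4 -> ACC=2 [depth=2]
Event 5 (EXEC): [IRQ1] PC=2: IRET -> resume IRQ0 at PC=0 (depth now 1) [depth=1]
Event 6 (EXEC): [IRQ0] PC=0: DEC 2 -> ACC=0 [depth=1]
Event 7 (EXEC): [IRQ0] PC=1: IRET -> resume MAIN at PC=0 (depth now 0) [depth=0]
Event 8 (INT 0): INT 0 arrives: push (MAIN, PC=0), enter IRQ0 at PC=0 (depth now 1) [depth=1]
Event 9 (EXEC): [IRQ0] PC=0: DEC 2 -> ACC=-2 [depth=1]
Event 10 (EXEC): [IRQ0] PC=1: IRET -> resume MAIN at PC=0 (depth now 0) [depth=0]
Event 11 (INT 0): INT 0 arrives: push (MAIN, PC=0), enter IRQ0 at PC=0 (depth now 1) [depth=1]
Event 12 (INT 2): INT 2 arrives: push (IRQ0, PC=0), enter IRQ2 at PC=0 (depth now 2) [depth=2]
Event 13 (EXEC): [IRQ2] PC=0: INC 3 -> ACC=1 [depth=2]
Event 14 (EXEC): [IRQ2] PC=1: DEC 1 -> ACC=0 [depth=2]
Event 15 (EXEC): [IRQ2] PC=2: DEC 2 -> ACC=-2 [depth=2]
Event 16 (EXEC): [IRQ2] PC=3: IRET -> resume IRQ0 at PC=0 (depth now 1) [depth=1]
Event 17 (EXEC): [IRQ0] PC=0: DEC 2 -> ACC=-4 [depth=1]
Event 18 (EXEC): [IRQ0] PC=1: IRET -> resume MAIN at PC=0 (depth now 0) [depth=0]
Event 19 (EXEC): [MAIN] PC=0: INC 3 -> ACC=-1 [depth=0]
Event 20 (EXEC): [MAIN] PC=1: INC 4 -> ACC=3 [depth=0]
Event 21 (INT 1): INT 1 arrives: push (MAIN, PC=2), enter IRQ1 at PC=0 (depth now 1) [depth=1]
Event 22 (INT 0): INT 0 arrives: push (IRQ1, PC=0), enter IRQ0 at PC=0 (depth now 2) [depth=2]
Event 23 (EXEC): [IRQ0] PC=0: DEC 2 -> ACC=1 [depth=2]
Event 24 (EXEC): [IRQ0] PC=1: IRET -> resume IRQ1 at PC=0 (depth now 1) [depth=1]
Event 25 (EXEC): [IRQ1] PC=0: DEC 2 -> ACC=-1 [depth=1]
Event 26 (EXEC): [IRQ1] PC=1: INC 4 -> ACC=3 [depth=1]
Event 27 (EXEC): [IRQ1] PC=2: IRET -> resume MAIN at PC=2 (depth now 0) [depth=0]
Event 28 (EXEC): [MAIN] PC=2: INC 3 -> ACC=6 [depth=0]
Event 29 (EXEC): [MAIN] PC=3: NOP [depth=0]
Event 30 (EXEC): [MAIN] PC=4: INC 5 -> ACC=11 [depth=0]
Event 31 (EXEC): [MAIN] PC=5: HALT [depth=0]
Max depth observed: 2

Answer: 2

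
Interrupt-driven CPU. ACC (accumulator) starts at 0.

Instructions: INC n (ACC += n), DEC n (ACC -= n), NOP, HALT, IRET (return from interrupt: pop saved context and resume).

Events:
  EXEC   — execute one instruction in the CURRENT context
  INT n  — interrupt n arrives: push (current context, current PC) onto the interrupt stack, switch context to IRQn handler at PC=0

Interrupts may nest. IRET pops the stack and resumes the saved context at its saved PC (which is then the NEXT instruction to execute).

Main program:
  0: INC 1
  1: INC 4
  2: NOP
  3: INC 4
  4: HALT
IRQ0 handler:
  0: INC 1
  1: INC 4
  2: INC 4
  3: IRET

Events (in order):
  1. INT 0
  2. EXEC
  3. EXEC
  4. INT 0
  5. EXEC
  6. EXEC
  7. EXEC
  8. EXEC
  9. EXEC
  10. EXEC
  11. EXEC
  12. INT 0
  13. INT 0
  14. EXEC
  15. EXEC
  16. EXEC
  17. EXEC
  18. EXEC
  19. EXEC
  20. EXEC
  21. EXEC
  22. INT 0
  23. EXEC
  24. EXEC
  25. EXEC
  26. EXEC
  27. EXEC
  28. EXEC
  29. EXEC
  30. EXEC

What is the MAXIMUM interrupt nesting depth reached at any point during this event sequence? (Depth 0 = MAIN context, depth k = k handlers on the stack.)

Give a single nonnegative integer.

Event 1 (INT 0): INT 0 arrives: push (MAIN, PC=0), enter IRQ0 at PC=0 (depth now 1) [depth=1]
Event 2 (EXEC): [IRQ0] PC=0: INC 1 -> ACC=1 [depth=1]
Event 3 (EXEC): [IRQ0] PC=1: INC 4 -> ACC=5 [depth=1]
Event 4 (INT 0): INT 0 arrives: push (IRQ0, PC=2), enter IRQ0 at PC=0 (depth now 2) [depth=2]
Event 5 (EXEC): [IRQ0] PC=0: INC 1 -> ACC=6 [depth=2]
Event 6 (EXEC): [IRQ0] PC=1: INC 4 -> ACC=10 [depth=2]
Event 7 (EXEC): [IRQ0] PC=2: INC 4 -> ACC=14 [depth=2]
Event 8 (EXEC): [IRQ0] PC=3: IRET -> resume IRQ0 at PC=2 (depth now 1) [depth=1]
Event 9 (EXEC): [IRQ0] PC=2: INC 4 -> ACC=18 [depth=1]
Event 10 (EXEC): [IRQ0] PC=3: IRET -> resume MAIN at PC=0 (depth now 0) [depth=0]
Event 11 (EXEC): [MAIN] PC=0: INC 1 -> ACC=19 [depth=0]
Event 12 (INT 0): INT 0 arrives: push (MAIN, PC=1), enter IRQ0 at PC=0 (depth now 1) [depth=1]
Event 13 (INT 0): INT 0 arrives: push (IRQ0, PC=0), enter IRQ0 at PC=0 (depth now 2) [depth=2]
Event 14 (EXEC): [IRQ0] PC=0: INC 1 -> ACC=20 [depth=2]
Event 15 (EXEC): [IRQ0] PC=1: INC 4 -> ACC=24 [depth=2]
Event 16 (EXEC): [IRQ0] PC=2: INC 4 -> ACC=28 [depth=2]
Event 17 (EXEC): [IRQ0] PC=3: IRET -> resume IRQ0 at PC=0 (depth now 1) [depth=1]
Event 18 (EXEC): [IRQ0] PC=0: INC 1 -> ACC=29 [depth=1]
Event 19 (EXEC): [IRQ0] PC=1: INC 4 -> ACC=33 [depth=1]
Event 20 (EXEC): [IRQ0] PC=2: INC 4 -> ACC=37 [depth=1]
Event 21 (EXEC): [IRQ0] PC=3: IRET -> resume MAIN at PC=1 (depth now 0) [depth=0]
Event 22 (INT 0): INT 0 arrives: push (MAIN, PC=1), enter IRQ0 at PC=0 (depth now 1) [depth=1]
Event 23 (EXEC): [IRQ0] PC=0: INC 1 -> ACC=38 [depth=1]
Event 24 (EXEC): [IRQ0] PC=1: INC 4 -> ACC=42 [depth=1]
Event 25 (EXEC): [IRQ0] PC=2: INC 4 -> ACC=46 [depth=1]
Event 26 (EXEC): [IRQ0] PC=3: IRET -> resume MAIN at PC=1 (depth now 0) [depth=0]
Event 27 (EXEC): [MAIN] PC=1: INC 4 -> ACC=50 [depth=0]
Event 28 (EXEC): [MAIN] PC=2: NOP [depth=0]
Event 29 (EXEC): [MAIN] PC=3: INC 4 -> ACC=54 [depth=0]
Event 30 (EXEC): [MAIN] PC=4: HALT [depth=0]
Max depth observed: 2

Answer: 2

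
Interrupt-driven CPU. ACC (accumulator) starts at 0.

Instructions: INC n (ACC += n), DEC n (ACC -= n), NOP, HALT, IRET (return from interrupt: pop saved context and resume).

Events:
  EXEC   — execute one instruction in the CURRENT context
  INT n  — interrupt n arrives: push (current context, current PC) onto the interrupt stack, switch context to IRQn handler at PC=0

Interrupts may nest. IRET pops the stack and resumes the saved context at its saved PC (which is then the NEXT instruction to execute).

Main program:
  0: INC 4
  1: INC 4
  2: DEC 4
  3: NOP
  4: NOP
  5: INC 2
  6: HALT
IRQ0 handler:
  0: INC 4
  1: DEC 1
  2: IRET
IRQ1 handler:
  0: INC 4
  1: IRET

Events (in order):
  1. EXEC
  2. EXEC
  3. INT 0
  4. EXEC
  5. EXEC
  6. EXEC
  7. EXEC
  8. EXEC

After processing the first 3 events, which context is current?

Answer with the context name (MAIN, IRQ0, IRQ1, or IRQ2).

Answer: IRQ0

Derivation:
Event 1 (EXEC): [MAIN] PC=0: INC 4 -> ACC=4
Event 2 (EXEC): [MAIN] PC=1: INC 4 -> ACC=8
Event 3 (INT 0): INT 0 arrives: push (MAIN, PC=2), enter IRQ0 at PC=0 (depth now 1)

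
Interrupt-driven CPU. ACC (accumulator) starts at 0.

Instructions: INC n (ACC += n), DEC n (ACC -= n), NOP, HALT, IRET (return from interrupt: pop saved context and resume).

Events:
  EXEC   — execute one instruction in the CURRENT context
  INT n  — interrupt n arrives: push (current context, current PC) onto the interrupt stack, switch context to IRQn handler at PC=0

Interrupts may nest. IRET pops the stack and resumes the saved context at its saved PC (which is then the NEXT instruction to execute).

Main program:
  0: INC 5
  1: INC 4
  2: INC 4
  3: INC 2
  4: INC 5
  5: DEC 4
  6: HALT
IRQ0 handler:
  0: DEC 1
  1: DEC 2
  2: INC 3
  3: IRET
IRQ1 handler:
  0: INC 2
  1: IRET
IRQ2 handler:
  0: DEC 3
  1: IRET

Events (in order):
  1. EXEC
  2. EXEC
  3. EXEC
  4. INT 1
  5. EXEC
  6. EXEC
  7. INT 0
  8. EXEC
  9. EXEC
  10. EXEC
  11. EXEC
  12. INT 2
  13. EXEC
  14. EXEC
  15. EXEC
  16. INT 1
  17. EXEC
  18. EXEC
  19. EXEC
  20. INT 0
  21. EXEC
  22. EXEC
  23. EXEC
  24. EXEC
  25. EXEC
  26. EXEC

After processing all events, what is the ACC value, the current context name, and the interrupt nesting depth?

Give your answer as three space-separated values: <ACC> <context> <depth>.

Event 1 (EXEC): [MAIN] PC=0: INC 5 -> ACC=5
Event 2 (EXEC): [MAIN] PC=1: INC 4 -> ACC=9
Event 3 (EXEC): [MAIN] PC=2: INC 4 -> ACC=13
Event 4 (INT 1): INT 1 arrives: push (MAIN, PC=3), enter IRQ1 at PC=0 (depth now 1)
Event 5 (EXEC): [IRQ1] PC=0: INC 2 -> ACC=15
Event 6 (EXEC): [IRQ1] PC=1: IRET -> resume MAIN at PC=3 (depth now 0)
Event 7 (INT 0): INT 0 arrives: push (MAIN, PC=3), enter IRQ0 at PC=0 (depth now 1)
Event 8 (EXEC): [IRQ0] PC=0: DEC 1 -> ACC=14
Event 9 (EXEC): [IRQ0] PC=1: DEC 2 -> ACC=12
Event 10 (EXEC): [IRQ0] PC=2: INC 3 -> ACC=15
Event 11 (EXEC): [IRQ0] PC=3: IRET -> resume MAIN at PC=3 (depth now 0)
Event 12 (INT 2): INT 2 arrives: push (MAIN, PC=3), enter IRQ2 at PC=0 (depth now 1)
Event 13 (EXEC): [IRQ2] PC=0: DEC 3 -> ACC=12
Event 14 (EXEC): [IRQ2] PC=1: IRET -> resume MAIN at PC=3 (depth now 0)
Event 15 (EXEC): [MAIN] PC=3: INC 2 -> ACC=14
Event 16 (INT 1): INT 1 arrives: push (MAIN, PC=4), enter IRQ1 at PC=0 (depth now 1)
Event 17 (EXEC): [IRQ1] PC=0: INC 2 -> ACC=16
Event 18 (EXEC): [IRQ1] PC=1: IRET -> resume MAIN at PC=4 (depth now 0)
Event 19 (EXEC): [MAIN] PC=4: INC 5 -> ACC=21
Event 20 (INT 0): INT 0 arrives: push (MAIN, PC=5), enter IRQ0 at PC=0 (depth now 1)
Event 21 (EXEC): [IRQ0] PC=0: DEC 1 -> ACC=20
Event 22 (EXEC): [IRQ0] PC=1: DEC 2 -> ACC=18
Event 23 (EXEC): [IRQ0] PC=2: INC 3 -> ACC=21
Event 24 (EXEC): [IRQ0] PC=3: IRET -> resume MAIN at PC=5 (depth now 0)
Event 25 (EXEC): [MAIN] PC=5: DEC 4 -> ACC=17
Event 26 (EXEC): [MAIN] PC=6: HALT

Answer: 17 MAIN 0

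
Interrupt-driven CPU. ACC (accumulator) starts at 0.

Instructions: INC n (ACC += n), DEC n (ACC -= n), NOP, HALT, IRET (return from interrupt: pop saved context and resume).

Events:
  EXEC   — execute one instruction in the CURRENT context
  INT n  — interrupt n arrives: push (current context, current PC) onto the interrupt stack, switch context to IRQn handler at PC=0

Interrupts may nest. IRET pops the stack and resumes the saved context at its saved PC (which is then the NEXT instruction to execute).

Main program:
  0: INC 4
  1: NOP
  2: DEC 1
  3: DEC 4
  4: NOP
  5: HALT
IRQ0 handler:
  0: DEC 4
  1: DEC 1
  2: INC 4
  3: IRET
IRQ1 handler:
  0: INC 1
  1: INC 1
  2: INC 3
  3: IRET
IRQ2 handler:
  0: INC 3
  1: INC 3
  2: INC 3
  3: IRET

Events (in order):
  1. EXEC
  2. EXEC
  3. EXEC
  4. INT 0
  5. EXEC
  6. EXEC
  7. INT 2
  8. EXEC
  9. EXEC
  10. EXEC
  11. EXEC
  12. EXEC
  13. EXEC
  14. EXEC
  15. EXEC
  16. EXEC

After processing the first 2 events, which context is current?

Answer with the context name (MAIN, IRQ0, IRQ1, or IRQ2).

Event 1 (EXEC): [MAIN] PC=0: INC 4 -> ACC=4
Event 2 (EXEC): [MAIN] PC=1: NOP

Answer: MAIN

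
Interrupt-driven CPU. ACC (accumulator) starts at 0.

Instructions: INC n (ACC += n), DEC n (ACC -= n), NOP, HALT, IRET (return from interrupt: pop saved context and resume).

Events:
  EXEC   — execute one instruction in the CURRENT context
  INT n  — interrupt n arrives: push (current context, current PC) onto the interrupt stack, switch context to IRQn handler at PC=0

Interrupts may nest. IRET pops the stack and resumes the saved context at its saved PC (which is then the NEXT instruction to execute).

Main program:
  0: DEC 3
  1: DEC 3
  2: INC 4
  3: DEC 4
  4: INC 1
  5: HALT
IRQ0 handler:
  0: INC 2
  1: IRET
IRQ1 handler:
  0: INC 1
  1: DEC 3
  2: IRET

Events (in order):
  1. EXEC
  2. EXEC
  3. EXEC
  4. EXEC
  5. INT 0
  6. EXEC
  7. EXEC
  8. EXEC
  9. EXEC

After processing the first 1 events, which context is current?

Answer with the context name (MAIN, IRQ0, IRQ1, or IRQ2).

Answer: MAIN

Derivation:
Event 1 (EXEC): [MAIN] PC=0: DEC 3 -> ACC=-3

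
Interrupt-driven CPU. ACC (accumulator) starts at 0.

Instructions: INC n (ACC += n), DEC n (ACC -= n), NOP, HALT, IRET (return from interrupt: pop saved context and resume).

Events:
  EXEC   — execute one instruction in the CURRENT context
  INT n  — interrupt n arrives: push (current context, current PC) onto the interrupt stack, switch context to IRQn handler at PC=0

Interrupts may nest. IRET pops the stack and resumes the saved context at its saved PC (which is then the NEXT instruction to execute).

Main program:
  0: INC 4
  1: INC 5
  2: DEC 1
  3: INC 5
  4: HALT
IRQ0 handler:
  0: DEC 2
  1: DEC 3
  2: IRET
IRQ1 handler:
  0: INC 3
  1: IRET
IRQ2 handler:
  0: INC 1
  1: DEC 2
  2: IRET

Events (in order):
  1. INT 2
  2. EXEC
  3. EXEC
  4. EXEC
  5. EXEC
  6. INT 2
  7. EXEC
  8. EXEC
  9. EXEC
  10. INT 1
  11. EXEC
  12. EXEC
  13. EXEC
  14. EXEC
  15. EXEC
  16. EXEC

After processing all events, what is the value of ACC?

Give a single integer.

Answer: 14

Derivation:
Event 1 (INT 2): INT 2 arrives: push (MAIN, PC=0), enter IRQ2 at PC=0 (depth now 1)
Event 2 (EXEC): [IRQ2] PC=0: INC 1 -> ACC=1
Event 3 (EXEC): [IRQ2] PC=1: DEC 2 -> ACC=-1
Event 4 (EXEC): [IRQ2] PC=2: IRET -> resume MAIN at PC=0 (depth now 0)
Event 5 (EXEC): [MAIN] PC=0: INC 4 -> ACC=3
Event 6 (INT 2): INT 2 arrives: push (MAIN, PC=1), enter IRQ2 at PC=0 (depth now 1)
Event 7 (EXEC): [IRQ2] PC=0: INC 1 -> ACC=4
Event 8 (EXEC): [IRQ2] PC=1: DEC 2 -> ACC=2
Event 9 (EXEC): [IRQ2] PC=2: IRET -> resume MAIN at PC=1 (depth now 0)
Event 10 (INT 1): INT 1 arrives: push (MAIN, PC=1), enter IRQ1 at PC=0 (depth now 1)
Event 11 (EXEC): [IRQ1] PC=0: INC 3 -> ACC=5
Event 12 (EXEC): [IRQ1] PC=1: IRET -> resume MAIN at PC=1 (depth now 0)
Event 13 (EXEC): [MAIN] PC=1: INC 5 -> ACC=10
Event 14 (EXEC): [MAIN] PC=2: DEC 1 -> ACC=9
Event 15 (EXEC): [MAIN] PC=3: INC 5 -> ACC=14
Event 16 (EXEC): [MAIN] PC=4: HALT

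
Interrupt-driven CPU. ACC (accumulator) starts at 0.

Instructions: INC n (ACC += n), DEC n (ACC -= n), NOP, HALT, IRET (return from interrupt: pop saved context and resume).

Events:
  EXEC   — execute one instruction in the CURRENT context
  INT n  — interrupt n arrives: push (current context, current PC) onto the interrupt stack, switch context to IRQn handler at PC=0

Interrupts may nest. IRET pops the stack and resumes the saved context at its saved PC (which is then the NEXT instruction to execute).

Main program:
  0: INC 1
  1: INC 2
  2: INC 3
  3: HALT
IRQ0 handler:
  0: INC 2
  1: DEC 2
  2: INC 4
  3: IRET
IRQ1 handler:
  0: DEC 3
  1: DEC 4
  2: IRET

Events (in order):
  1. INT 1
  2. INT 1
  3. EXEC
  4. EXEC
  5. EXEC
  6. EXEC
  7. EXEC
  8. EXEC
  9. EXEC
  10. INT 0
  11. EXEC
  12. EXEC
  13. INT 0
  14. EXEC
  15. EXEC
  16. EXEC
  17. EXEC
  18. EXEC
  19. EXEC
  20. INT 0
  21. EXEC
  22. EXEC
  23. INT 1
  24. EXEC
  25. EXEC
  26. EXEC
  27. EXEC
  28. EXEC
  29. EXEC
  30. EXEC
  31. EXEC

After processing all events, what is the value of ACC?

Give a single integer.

Event 1 (INT 1): INT 1 arrives: push (MAIN, PC=0), enter IRQ1 at PC=0 (depth now 1)
Event 2 (INT 1): INT 1 arrives: push (IRQ1, PC=0), enter IRQ1 at PC=0 (depth now 2)
Event 3 (EXEC): [IRQ1] PC=0: DEC 3 -> ACC=-3
Event 4 (EXEC): [IRQ1] PC=1: DEC 4 -> ACC=-7
Event 5 (EXEC): [IRQ1] PC=2: IRET -> resume IRQ1 at PC=0 (depth now 1)
Event 6 (EXEC): [IRQ1] PC=0: DEC 3 -> ACC=-10
Event 7 (EXEC): [IRQ1] PC=1: DEC 4 -> ACC=-14
Event 8 (EXEC): [IRQ1] PC=2: IRET -> resume MAIN at PC=0 (depth now 0)
Event 9 (EXEC): [MAIN] PC=0: INC 1 -> ACC=-13
Event 10 (INT 0): INT 0 arrives: push (MAIN, PC=1), enter IRQ0 at PC=0 (depth now 1)
Event 11 (EXEC): [IRQ0] PC=0: INC 2 -> ACC=-11
Event 12 (EXEC): [IRQ0] PC=1: DEC 2 -> ACC=-13
Event 13 (INT 0): INT 0 arrives: push (IRQ0, PC=2), enter IRQ0 at PC=0 (depth now 2)
Event 14 (EXEC): [IRQ0] PC=0: INC 2 -> ACC=-11
Event 15 (EXEC): [IRQ0] PC=1: DEC 2 -> ACC=-13
Event 16 (EXEC): [IRQ0] PC=2: INC 4 -> ACC=-9
Event 17 (EXEC): [IRQ0] PC=3: IRET -> resume IRQ0 at PC=2 (depth now 1)
Event 18 (EXEC): [IRQ0] PC=2: INC 4 -> ACC=-5
Event 19 (EXEC): [IRQ0] PC=3: IRET -> resume MAIN at PC=1 (depth now 0)
Event 20 (INT 0): INT 0 arrives: push (MAIN, PC=1), enter IRQ0 at PC=0 (depth now 1)
Event 21 (EXEC): [IRQ0] PC=0: INC 2 -> ACC=-3
Event 22 (EXEC): [IRQ0] PC=1: DEC 2 -> ACC=-5
Event 23 (INT 1): INT 1 arrives: push (IRQ0, PC=2), enter IRQ1 at PC=0 (depth now 2)
Event 24 (EXEC): [IRQ1] PC=0: DEC 3 -> ACC=-8
Event 25 (EXEC): [IRQ1] PC=1: DEC 4 -> ACC=-12
Event 26 (EXEC): [IRQ1] PC=2: IRET -> resume IRQ0 at PC=2 (depth now 1)
Event 27 (EXEC): [IRQ0] PC=2: INC 4 -> ACC=-8
Event 28 (EXEC): [IRQ0] PC=3: IRET -> resume MAIN at PC=1 (depth now 0)
Event 29 (EXEC): [MAIN] PC=1: INC 2 -> ACC=-6
Event 30 (EXEC): [MAIN] PC=2: INC 3 -> ACC=-3
Event 31 (EXEC): [MAIN] PC=3: HALT

Answer: -3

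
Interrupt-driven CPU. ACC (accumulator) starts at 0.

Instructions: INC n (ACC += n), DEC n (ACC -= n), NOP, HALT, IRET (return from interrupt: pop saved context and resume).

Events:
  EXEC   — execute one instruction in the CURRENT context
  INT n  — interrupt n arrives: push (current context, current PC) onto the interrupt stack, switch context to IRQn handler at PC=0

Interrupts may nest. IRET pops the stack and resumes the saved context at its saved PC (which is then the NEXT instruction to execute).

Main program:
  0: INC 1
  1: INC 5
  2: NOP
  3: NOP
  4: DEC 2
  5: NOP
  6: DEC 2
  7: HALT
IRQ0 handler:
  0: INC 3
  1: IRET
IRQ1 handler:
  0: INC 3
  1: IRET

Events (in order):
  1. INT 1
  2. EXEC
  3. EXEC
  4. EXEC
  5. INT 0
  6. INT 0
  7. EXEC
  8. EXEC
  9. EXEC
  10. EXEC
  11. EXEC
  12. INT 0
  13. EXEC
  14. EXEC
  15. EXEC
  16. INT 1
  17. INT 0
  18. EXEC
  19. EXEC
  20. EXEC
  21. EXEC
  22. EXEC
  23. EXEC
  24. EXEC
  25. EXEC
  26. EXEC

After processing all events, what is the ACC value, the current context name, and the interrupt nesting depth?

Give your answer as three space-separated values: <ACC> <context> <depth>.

Event 1 (INT 1): INT 1 arrives: push (MAIN, PC=0), enter IRQ1 at PC=0 (depth now 1)
Event 2 (EXEC): [IRQ1] PC=0: INC 3 -> ACC=3
Event 3 (EXEC): [IRQ1] PC=1: IRET -> resume MAIN at PC=0 (depth now 0)
Event 4 (EXEC): [MAIN] PC=0: INC 1 -> ACC=4
Event 5 (INT 0): INT 0 arrives: push (MAIN, PC=1), enter IRQ0 at PC=0 (depth now 1)
Event 6 (INT 0): INT 0 arrives: push (IRQ0, PC=0), enter IRQ0 at PC=0 (depth now 2)
Event 7 (EXEC): [IRQ0] PC=0: INC 3 -> ACC=7
Event 8 (EXEC): [IRQ0] PC=1: IRET -> resume IRQ0 at PC=0 (depth now 1)
Event 9 (EXEC): [IRQ0] PC=0: INC 3 -> ACC=10
Event 10 (EXEC): [IRQ0] PC=1: IRET -> resume MAIN at PC=1 (depth now 0)
Event 11 (EXEC): [MAIN] PC=1: INC 5 -> ACC=15
Event 12 (INT 0): INT 0 arrives: push (MAIN, PC=2), enter IRQ0 at PC=0 (depth now 1)
Event 13 (EXEC): [IRQ0] PC=0: INC 3 -> ACC=18
Event 14 (EXEC): [IRQ0] PC=1: IRET -> resume MAIN at PC=2 (depth now 0)
Event 15 (EXEC): [MAIN] PC=2: NOP
Event 16 (INT 1): INT 1 arrives: push (MAIN, PC=3), enter IRQ1 at PC=0 (depth now 1)
Event 17 (INT 0): INT 0 arrives: push (IRQ1, PC=0), enter IRQ0 at PC=0 (depth now 2)
Event 18 (EXEC): [IRQ0] PC=0: INC 3 -> ACC=21
Event 19 (EXEC): [IRQ0] PC=1: IRET -> resume IRQ1 at PC=0 (depth now 1)
Event 20 (EXEC): [IRQ1] PC=0: INC 3 -> ACC=24
Event 21 (EXEC): [IRQ1] PC=1: IRET -> resume MAIN at PC=3 (depth now 0)
Event 22 (EXEC): [MAIN] PC=3: NOP
Event 23 (EXEC): [MAIN] PC=4: DEC 2 -> ACC=22
Event 24 (EXEC): [MAIN] PC=5: NOP
Event 25 (EXEC): [MAIN] PC=6: DEC 2 -> ACC=20
Event 26 (EXEC): [MAIN] PC=7: HALT

Answer: 20 MAIN 0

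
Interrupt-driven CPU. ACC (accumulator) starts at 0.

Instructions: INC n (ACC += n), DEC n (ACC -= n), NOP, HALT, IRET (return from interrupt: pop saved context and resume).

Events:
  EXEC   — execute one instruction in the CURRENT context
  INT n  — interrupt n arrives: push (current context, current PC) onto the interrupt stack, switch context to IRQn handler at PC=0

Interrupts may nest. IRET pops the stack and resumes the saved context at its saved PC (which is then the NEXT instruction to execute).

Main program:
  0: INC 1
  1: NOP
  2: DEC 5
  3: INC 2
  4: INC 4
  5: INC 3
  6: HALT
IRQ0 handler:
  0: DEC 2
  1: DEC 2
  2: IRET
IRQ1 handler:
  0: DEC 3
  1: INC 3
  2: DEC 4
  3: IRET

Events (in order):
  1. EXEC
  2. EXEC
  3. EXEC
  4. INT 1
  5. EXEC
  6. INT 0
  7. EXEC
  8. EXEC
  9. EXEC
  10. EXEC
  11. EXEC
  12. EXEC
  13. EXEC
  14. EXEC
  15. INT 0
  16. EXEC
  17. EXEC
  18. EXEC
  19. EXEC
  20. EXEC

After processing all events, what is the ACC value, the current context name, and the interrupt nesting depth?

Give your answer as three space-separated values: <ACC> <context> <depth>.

Event 1 (EXEC): [MAIN] PC=0: INC 1 -> ACC=1
Event 2 (EXEC): [MAIN] PC=1: NOP
Event 3 (EXEC): [MAIN] PC=2: DEC 5 -> ACC=-4
Event 4 (INT 1): INT 1 arrives: push (MAIN, PC=3), enter IRQ1 at PC=0 (depth now 1)
Event 5 (EXEC): [IRQ1] PC=0: DEC 3 -> ACC=-7
Event 6 (INT 0): INT 0 arrives: push (IRQ1, PC=1), enter IRQ0 at PC=0 (depth now 2)
Event 7 (EXEC): [IRQ0] PC=0: DEC 2 -> ACC=-9
Event 8 (EXEC): [IRQ0] PC=1: DEC 2 -> ACC=-11
Event 9 (EXEC): [IRQ0] PC=2: IRET -> resume IRQ1 at PC=1 (depth now 1)
Event 10 (EXEC): [IRQ1] PC=1: INC 3 -> ACC=-8
Event 11 (EXEC): [IRQ1] PC=2: DEC 4 -> ACC=-12
Event 12 (EXEC): [IRQ1] PC=3: IRET -> resume MAIN at PC=3 (depth now 0)
Event 13 (EXEC): [MAIN] PC=3: INC 2 -> ACC=-10
Event 14 (EXEC): [MAIN] PC=4: INC 4 -> ACC=-6
Event 15 (INT 0): INT 0 arrives: push (MAIN, PC=5), enter IRQ0 at PC=0 (depth now 1)
Event 16 (EXEC): [IRQ0] PC=0: DEC 2 -> ACC=-8
Event 17 (EXEC): [IRQ0] PC=1: DEC 2 -> ACC=-10
Event 18 (EXEC): [IRQ0] PC=2: IRET -> resume MAIN at PC=5 (depth now 0)
Event 19 (EXEC): [MAIN] PC=5: INC 3 -> ACC=-7
Event 20 (EXEC): [MAIN] PC=6: HALT

Answer: -7 MAIN 0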